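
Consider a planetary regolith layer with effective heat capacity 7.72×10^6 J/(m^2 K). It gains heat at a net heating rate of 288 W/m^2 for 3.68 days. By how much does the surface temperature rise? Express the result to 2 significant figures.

12 K

Areal heat capacity C = 7.72×10^6 J/(m^2 K) (given).
Net heat input Q = F Δt = 288 × (3.68 days × 86400 s/day) = 9.16×10^7 J/m².
ΔT = Q / C = 9.16×10^7 / 7.72×10^6 = 11.9 K.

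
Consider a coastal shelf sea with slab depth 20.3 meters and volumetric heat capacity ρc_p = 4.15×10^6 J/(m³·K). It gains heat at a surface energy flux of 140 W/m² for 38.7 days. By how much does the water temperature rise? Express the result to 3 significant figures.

Areal heat capacity C = ρc_p × D = 4.15×10^6 × 20.3 = 8.42×10^7 J m⁻² K⁻¹.
Net heat input Q = F Δt = 140 × (38.7 days × 86400 s/day) = 4.68×10^8 J/m².
ΔT = Q / C = 4.68×10^8 / 8.42×10^7 = 5.56 K.

5.56 K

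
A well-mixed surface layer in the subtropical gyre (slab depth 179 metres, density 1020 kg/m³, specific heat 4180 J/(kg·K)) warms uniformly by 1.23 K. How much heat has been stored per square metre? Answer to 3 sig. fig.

9.39×10^8

Areal heat capacity C = ρ c_p D = 1020 × 4180 × 179 = 7.63×10^8 J/(m^2 K).
ΔQ = C ΔT = 7.63×10^8 × 1.23 = 9.39×10^8 J/m².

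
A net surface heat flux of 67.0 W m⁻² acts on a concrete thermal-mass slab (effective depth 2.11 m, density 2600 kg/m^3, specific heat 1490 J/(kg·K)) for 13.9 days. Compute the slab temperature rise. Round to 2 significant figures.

9.8 K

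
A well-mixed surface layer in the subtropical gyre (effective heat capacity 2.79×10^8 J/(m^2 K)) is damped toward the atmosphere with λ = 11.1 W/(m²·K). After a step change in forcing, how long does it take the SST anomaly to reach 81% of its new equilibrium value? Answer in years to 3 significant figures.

1.32 years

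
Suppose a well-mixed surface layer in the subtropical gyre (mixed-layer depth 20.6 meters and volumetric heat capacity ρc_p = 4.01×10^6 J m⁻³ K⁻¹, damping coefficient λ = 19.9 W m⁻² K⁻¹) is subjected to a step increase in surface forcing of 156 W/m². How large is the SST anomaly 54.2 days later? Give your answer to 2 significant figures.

Areal heat capacity C = ρc_p × D = 4.01×10^6 × 20.6 = 8.26×10^7 J/(m²·K).
τ = C / λ = 8.26×10^7 / 19.9 = 4.15×10^6 s.
Equilibrium anomaly ΔT_eq = F / λ = 156 / 19.9 = 7.84 K.
t = 54.2 days = 4.68×10^6 s, so t/τ = 1.13.
ΔT(t) = ΔT_eq (1 − e^(−t/τ)) = 7.84 × (1 − e^−1.13) = 5.30 K.

5.3 K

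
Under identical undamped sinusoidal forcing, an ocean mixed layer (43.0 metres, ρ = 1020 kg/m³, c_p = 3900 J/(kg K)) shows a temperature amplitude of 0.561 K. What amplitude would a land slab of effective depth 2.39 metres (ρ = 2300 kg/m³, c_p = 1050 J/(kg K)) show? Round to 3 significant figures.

16.6 K

C_ocean = 1.71×10^8 J/(m²·K); C_land = 5.77×10^6 J/(m²·K).
A ∝ 1/C ⇒ A_land = A_ocean × C_ocean/C_land = 0.561 × 29.6 = 16.6 K.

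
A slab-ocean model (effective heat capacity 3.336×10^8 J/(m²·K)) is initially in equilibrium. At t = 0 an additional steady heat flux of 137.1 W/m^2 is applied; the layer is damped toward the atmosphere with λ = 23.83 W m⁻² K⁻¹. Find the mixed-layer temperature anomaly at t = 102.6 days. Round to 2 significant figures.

2.7 K

Areal heat capacity C = 3.336×10^8 J/(m²·K) (given).
τ = C / λ = 3.34×10^8 / 23.83 = 1.40×10^7 s.
Equilibrium anomaly ΔT_eq = F / λ = 137.1 / 23.83 = 5.75 K.
t = 102.6 days = 8.86×10^6 s, so t/τ = 0.633.
ΔT(t) = ΔT_eq (1 − e^(−t/τ)) = 5.75 × (1 − e^−0.633) = 2.70 K.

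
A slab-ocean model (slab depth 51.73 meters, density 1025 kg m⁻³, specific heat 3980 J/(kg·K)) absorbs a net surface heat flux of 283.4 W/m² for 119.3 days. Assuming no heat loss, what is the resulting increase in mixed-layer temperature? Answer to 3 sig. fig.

13.8 K

Areal heat capacity C = ρ c_p D = 1025 × 3980 × 51.73 = 2.11×10^8 J/(m^2 K).
Net heat input Q = F Δt = 283.4 × (119.3 days × 86400 s/day) = 2.92×10^9 J/m².
ΔT = Q / C = 2.92×10^9 / 2.11×10^8 = 13.8 K.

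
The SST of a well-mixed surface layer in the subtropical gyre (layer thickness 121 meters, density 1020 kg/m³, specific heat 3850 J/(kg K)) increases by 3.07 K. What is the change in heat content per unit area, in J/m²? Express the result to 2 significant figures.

Areal heat capacity C = ρ c_p D = 1020 × 3850 × 121 = 4.75×10^8 J/(m²·K).
ΔQ = C ΔT = 4.75×10^8 × 3.07 = 1.46×10^9 J/m².

1.5×10^9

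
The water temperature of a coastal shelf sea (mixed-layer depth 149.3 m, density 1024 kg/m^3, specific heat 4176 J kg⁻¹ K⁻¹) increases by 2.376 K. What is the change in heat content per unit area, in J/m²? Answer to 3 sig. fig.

1.52×10^9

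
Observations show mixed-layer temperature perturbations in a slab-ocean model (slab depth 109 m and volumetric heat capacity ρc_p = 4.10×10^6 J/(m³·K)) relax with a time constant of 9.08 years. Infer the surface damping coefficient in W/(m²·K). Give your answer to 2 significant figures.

1.6

Areal heat capacity C = ρc_p × D = 4.10×10^6 × 109 = 4.47×10^8 J/(m^2 K).
τ = 9.08 years = 2.87×10^8 s.
λ = C / τ = 4.47×10^8 / 2.87×10^8 = 1.56 W/(m²·K).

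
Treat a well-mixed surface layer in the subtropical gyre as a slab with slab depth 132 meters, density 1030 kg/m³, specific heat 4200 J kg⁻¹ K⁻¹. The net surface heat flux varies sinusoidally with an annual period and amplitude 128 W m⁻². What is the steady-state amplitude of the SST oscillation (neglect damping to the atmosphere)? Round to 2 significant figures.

Areal heat capacity C = ρ c_p D = 1030 × 4200 × 132 = 5.71×10^8 J/(m²·K).
Angular frequency ω = 2π / T = 2π / 3.15×10^7 s = 1.99×10^-7 s⁻¹.
Cω = 5.71×10^8 × 1.99×10^-7 = 114 W/(m²·K).
Amplitude A = F₀ / (Cω) = 128 / 114 = 1.13 K.

1.1 K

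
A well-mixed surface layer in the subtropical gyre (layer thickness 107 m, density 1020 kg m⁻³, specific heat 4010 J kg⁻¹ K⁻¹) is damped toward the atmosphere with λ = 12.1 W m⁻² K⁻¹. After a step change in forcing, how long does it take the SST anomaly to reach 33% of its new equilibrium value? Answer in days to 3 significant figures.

168 days

Areal heat capacity C = ρ c_p D = 1020 × 4010 × 107 = 4.38×10^8 J/(m²·K).
τ = C / λ = 4.38×10^8 / 12.1 = 3.62×10^7 s.
Fraction reached: 1 − e^(−t/τ) = 0.33 ⇒ t = −τ ln(1 − 0.33) = τ × 0.400.
t = 1.45×10^7 s = 168 days.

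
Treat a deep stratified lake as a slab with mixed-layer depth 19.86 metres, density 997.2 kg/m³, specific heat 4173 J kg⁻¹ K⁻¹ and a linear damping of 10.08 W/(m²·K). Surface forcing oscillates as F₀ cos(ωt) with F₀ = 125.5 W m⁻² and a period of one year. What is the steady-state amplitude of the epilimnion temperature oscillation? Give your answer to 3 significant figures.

Areal heat capacity C = ρ c_p D = 997.2 × 4173 × 19.86 = 8.26×10^7 J/(m²·K).
Angular frequency ω = 2π / T = 2π / 3.15×10^7 s = 1.99×10^-7 s⁻¹.
√((Cω)² + λ²) = √((16.5)² + 10.08²) = 19.3 W/(m²·K).
Amplitude A = F₀ / √((Cω)²+λ²) = 125.5 / 19.3 = 6.50 K.

6.50 K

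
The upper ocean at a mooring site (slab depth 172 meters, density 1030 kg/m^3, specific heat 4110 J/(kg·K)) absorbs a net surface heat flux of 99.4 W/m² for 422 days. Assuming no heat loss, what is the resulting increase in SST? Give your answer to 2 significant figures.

5.0 K

Areal heat capacity C = ρ c_p D = 1030 × 4110 × 172 = 7.28×10^8 J/(m²·K).
Net heat input Q = F Δt = 99.4 × (422 days × 86400 s/day) = 3.62×10^9 J/m².
ΔT = Q / C = 3.62×10^9 / 7.28×10^8 = 4.98 K.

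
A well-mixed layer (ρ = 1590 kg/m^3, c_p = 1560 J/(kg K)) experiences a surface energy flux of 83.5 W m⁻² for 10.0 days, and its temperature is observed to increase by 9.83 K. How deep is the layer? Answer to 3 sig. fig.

2.96 m

Heat input Q = F Δt = 83.5 × 8.64×10^5 s = 7.21×10^7 J/m².
Required areal heat capacity C = Q / ΔT = 7.34×10^6 J/(m²·K).
Depth D = C / (ρ c_p) = 7.34×10^6 / (1590 × 1560) = 2.96 m.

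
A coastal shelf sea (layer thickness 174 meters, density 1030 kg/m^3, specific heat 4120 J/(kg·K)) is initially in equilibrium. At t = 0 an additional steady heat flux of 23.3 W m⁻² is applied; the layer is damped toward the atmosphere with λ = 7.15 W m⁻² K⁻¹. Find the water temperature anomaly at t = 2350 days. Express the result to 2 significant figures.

Areal heat capacity C = ρ c_p D = 1030 × 4120 × 174 = 7.38×10^8 J/(m^2 K).
τ = C / λ = 7.38×10^8 / 7.15 = 1.03×10^8 s.
Equilibrium anomaly ΔT_eq = F / λ = 23.3 / 7.15 = 3.26 K.
t = 2350 days = 2.03×10^8 s, so t/τ = 1.97.
ΔT(t) = ΔT_eq (1 − e^(−t/τ)) = 3.26 × (1 − e^−1.97) = 2.80 K.

2.8 K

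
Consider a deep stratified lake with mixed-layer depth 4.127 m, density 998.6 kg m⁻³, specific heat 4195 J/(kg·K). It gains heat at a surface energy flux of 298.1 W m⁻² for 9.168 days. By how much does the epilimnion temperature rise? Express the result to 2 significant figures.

Areal heat capacity C = ρ c_p D = 998.6 × 4195 × 4.127 = 1.73×10^7 J m⁻² K⁻¹.
Net heat input Q = F Δt = 298.1 × (9.168 days × 86400 s/day) = 2.36×10^8 J/m².
ΔT = Q / C = 2.36×10^8 / 1.73×10^7 = 13.7 K.

14 K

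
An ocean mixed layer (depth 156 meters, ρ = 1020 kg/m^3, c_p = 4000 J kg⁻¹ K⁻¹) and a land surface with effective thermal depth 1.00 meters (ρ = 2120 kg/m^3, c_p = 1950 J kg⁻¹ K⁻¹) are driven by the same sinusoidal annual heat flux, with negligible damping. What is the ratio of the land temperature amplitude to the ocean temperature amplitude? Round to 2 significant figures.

150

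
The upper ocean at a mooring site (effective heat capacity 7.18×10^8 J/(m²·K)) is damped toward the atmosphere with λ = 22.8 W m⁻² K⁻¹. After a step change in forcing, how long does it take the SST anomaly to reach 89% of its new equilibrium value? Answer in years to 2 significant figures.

Areal heat capacity C = 7.18×10^8 J/(m²·K) (given).
τ = C / λ = 7.18×10^8 / 22.8 = 3.15×10^7 s.
Fraction reached: 1 − e^(−t/τ) = 0.89 ⇒ t = −τ ln(1 − 0.89) = τ × 2.21.
t = 6.95×10^7 s = 2.20 years.

2.2 years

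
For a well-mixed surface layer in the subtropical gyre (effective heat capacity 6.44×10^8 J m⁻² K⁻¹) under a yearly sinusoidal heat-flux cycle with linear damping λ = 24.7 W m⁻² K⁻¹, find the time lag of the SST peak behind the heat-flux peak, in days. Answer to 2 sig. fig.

80 days

Areal heat capacity C = 6.44×10^8 J m⁻² K⁻¹ (given).
ω = 2π / 3.15×10^7 s = 1.99×10^-7 s⁻¹.
Phase lag φ = arctan(Cω/λ) = arctan(128/24.7) = 1.38 rad.
Time lag = φ / ω = 1.38 / 1.99×10^-7 = 6.93×10^6 s = 80.2 days.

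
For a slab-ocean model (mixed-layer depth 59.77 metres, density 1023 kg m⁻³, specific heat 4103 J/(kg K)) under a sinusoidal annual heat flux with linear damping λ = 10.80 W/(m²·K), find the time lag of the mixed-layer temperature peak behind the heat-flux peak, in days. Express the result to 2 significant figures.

Areal heat capacity C = ρ c_p D = 1023 × 4103 × 59.77 = 2.51×10^8 J/(m^2 K).
ω = 2π / 3.15×10^7 s = 1.99×10^-7 s⁻¹.
Phase lag φ = arctan(Cω/λ) = arctan(50.0/10.80) = 1.36 rad.
Time lag = φ / ω = 1.36 / 1.99×10^-7 = 6.82×10^6 s = 78.9 days.

79 days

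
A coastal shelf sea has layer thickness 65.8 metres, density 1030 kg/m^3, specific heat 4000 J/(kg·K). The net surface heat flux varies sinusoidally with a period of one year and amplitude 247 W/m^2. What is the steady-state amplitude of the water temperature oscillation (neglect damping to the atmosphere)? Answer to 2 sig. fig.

Areal heat capacity C = ρ c_p D = 1030 × 4000 × 65.8 = 2.71×10^8 J/(m²·K).
Angular frequency ω = 2π / T = 2π / 3.15×10^7 s = 1.99×10^-7 s⁻¹.
Cω = 2.71×10^8 × 1.99×10^-7 = 54.0 W/(m²·K).
Amplitude A = F₀ / (Cω) = 247 / 54.0 = 4.57 K.

4.6 K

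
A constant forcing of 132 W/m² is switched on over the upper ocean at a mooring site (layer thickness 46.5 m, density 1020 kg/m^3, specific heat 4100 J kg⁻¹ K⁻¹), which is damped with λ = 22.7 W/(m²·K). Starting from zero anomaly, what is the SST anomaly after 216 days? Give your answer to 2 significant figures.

5.2 K

Areal heat capacity C = ρ c_p D = 1020 × 4100 × 46.5 = 1.94×10^8 J m⁻² K⁻¹.
τ = C / λ = 1.94×10^8 / 22.7 = 8.57×10^6 s.
Equilibrium anomaly ΔT_eq = F / λ = 132 / 22.7 = 5.81 K.
t = 216 days = 1.87×10^7 s, so t/τ = 2.18.
ΔT(t) = ΔT_eq (1 − e^(−t/τ)) = 5.81 × (1 − e^−2.18) = 5.16 K.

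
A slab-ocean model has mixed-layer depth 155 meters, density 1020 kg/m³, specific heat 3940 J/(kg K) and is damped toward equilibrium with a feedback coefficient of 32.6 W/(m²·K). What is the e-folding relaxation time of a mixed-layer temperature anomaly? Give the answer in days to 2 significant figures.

Areal heat capacity C = ρ c_p D = 1020 × 3940 × 155 = 6.23×10^8 J/(m²·K).
Relaxation time τ = C / λ = 6.23×10^8 / 32.6 = 1.91×10^7 s.
In days: 1.91×10^7 s / (86400 s/day) = 221 days.

220 days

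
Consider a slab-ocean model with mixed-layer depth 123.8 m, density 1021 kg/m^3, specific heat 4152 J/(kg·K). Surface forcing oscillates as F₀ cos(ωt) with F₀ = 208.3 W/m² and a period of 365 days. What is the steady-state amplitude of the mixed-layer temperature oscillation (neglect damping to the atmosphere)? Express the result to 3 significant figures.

Areal heat capacity C = ρ c_p D = 1021 × 4152 × 123.8 = 5.25×10^8 J/(m²·K).
Angular frequency ω = 2π / T = 2π / 3.15×10^7 s = 1.99×10^-7 s⁻¹.
Cω = 5.25×10^8 × 1.99×10^-7 = 105 W/(m²·K).
Amplitude A = F₀ / (Cω) = 208.3 / 105 = 1.99 K.

1.99 K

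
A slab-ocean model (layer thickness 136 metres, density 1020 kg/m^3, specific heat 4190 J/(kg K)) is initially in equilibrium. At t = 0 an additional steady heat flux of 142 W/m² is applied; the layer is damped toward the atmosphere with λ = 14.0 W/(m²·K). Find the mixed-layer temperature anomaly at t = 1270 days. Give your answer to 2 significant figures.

9.4 K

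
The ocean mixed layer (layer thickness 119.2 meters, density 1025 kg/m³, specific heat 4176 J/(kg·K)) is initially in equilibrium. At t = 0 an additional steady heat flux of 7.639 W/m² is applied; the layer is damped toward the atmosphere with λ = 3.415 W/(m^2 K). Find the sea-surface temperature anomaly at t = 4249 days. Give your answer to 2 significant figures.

Areal heat capacity C = ρ c_p D = 1025 × 4176 × 119.2 = 5.10×10^8 J/(m^2 K).
τ = C / λ = 5.10×10^8 / 3.415 = 1.49×10^8 s.
Equilibrium anomaly ΔT_eq = F / λ = 7.639 / 3.415 = 2.24 K.
t = 4249 days = 3.67×10^8 s, so t/τ = 2.46.
ΔT(t) = ΔT_eq (1 − e^(−t/τ)) = 2.24 × (1 − e^−2.46) = 2.05 K.

2.0 K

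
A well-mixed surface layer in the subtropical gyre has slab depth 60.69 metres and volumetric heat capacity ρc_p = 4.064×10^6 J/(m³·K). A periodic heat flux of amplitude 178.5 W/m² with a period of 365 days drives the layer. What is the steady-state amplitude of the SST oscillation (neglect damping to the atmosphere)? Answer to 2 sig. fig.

3.6 K

Areal heat capacity C = ρc_p × D = 4.064×10^6 × 60.69 = 2.47×10^8 J/(m^2 K).
Angular frequency ω = 2π / T = 2π / 3.15×10^7 s = 1.99×10^-7 s⁻¹.
Cω = 2.47×10^8 × 1.99×10^-7 = 49.1 W/(m²·K).
Amplitude A = F₀ / (Cω) = 178.5 / 49.1 = 3.63 K.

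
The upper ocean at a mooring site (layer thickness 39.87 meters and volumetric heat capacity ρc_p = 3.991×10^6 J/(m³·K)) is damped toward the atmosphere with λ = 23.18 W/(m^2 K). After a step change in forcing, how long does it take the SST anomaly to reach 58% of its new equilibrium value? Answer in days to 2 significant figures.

69 days

Areal heat capacity C = ρc_p × D = 3.991×10^6 × 39.87 = 1.59×10^8 J m⁻² K⁻¹.
τ = C / λ = 1.59×10^8 / 23.18 = 6.86×10^6 s.
Fraction reached: 1 − e^(−t/τ) = 0.58 ⇒ t = −τ ln(1 − 0.58) = τ × 0.868.
t = 5.96×10^6 s = 68.9 days.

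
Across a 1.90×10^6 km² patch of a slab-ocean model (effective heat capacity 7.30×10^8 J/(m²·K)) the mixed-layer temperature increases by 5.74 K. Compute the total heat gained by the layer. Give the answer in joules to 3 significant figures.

7.96×10^21 J

Areal heat capacity C = 7.30×10^8 J/(m²·K) (given).
Heat per unit area: q = C ΔT = 7.30×10^8 × 5.74 = 4.19×10^9 J/m².
Total heat: Q = q × A = 4.19×10^9 × (1.90×10^6 × 10⁶ m²) = 7.96×10^21 J.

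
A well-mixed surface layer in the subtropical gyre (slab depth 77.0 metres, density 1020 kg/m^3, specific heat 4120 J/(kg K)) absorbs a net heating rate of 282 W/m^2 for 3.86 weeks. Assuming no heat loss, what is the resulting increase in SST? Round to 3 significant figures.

2.03 K

Areal heat capacity C = ρ c_p D = 1020 × 4120 × 77.0 = 3.24×10^8 J/(m²·K).
Net heat input Q = F Δt = 282 × (3.86 weeks × 6.048×10^5 s/week) = 6.58×10^8 J/m².
ΔT = Q / C = 6.58×10^8 / 3.24×10^8 = 2.03 K.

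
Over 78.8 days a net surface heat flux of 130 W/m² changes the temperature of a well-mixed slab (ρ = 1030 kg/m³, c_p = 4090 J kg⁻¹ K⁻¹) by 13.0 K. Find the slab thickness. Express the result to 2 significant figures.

16 m

Heat input Q = F Δt = 130 × 6.81×10^6 s = 8.85×10^8 J/m².
Required areal heat capacity C = Q / ΔT = 6.81×10^7 J/(m²·K).
Depth D = C / (ρ c_p) = 6.81×10^7 / (1030 × 4090) = 16.2 m.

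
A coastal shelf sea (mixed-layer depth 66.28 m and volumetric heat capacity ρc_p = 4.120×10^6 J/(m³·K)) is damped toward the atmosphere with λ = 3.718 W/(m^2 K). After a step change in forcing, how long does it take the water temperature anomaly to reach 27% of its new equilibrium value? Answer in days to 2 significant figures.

270 days

Areal heat capacity C = ρc_p × D = 4.120×10^6 × 66.28 = 2.73×10^8 J m⁻² K⁻¹.
τ = C / λ = 2.73×10^8 / 3.718 = 7.34×10^7 s.
Fraction reached: 1 − e^(−t/τ) = 0.27 ⇒ t = −τ ln(1 − 0.27) = τ × 0.315.
t = 2.31×10^7 s = 268 days.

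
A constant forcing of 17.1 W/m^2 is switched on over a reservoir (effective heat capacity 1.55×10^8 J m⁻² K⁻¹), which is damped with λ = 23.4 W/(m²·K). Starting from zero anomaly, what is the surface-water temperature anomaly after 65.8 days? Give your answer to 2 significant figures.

0.42 K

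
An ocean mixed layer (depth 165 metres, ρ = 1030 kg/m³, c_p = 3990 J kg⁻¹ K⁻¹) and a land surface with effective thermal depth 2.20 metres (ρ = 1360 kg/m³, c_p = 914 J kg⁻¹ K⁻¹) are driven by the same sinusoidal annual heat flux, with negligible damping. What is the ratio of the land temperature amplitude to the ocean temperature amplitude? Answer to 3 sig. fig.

248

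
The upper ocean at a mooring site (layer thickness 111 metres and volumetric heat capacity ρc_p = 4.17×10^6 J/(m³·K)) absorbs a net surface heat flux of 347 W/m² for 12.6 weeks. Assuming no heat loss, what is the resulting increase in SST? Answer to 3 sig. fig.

5.71 K

Areal heat capacity C = ρc_p × D = 4.17×10^6 × 111 = 4.63×10^8 J/(m^2 K).
Net heat input Q = F Δt = 347 × (12.6 weeks × 6.048×10^5 s/week) = 2.64×10^9 J/m².
ΔT = Q / C = 2.64×10^9 / 4.63×10^8 = 5.71 K.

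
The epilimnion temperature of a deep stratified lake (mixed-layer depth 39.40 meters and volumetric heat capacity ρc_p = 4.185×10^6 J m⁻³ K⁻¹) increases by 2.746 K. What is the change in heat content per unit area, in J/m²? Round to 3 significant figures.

Areal heat capacity C = ρc_p × D = 4.185×10^6 × 39.40 = 1.65×10^8 J/(m²·K).
ΔQ = C ΔT = 1.65×10^8 × 2.746 = 4.53×10^8 J/m².

4.53×10^8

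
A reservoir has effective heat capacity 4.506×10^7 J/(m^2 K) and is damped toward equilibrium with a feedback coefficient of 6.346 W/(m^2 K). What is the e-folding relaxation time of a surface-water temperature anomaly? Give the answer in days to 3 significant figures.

Areal heat capacity C = 4.506×10^7 J/(m^2 K) (given).
Relaxation time τ = C / λ = 4.51×10^7 / 6.346 = 7.10×10^6 s.
In days: 7.10×10^6 s / (86400 s/day) = 82.2 days.

82.2 days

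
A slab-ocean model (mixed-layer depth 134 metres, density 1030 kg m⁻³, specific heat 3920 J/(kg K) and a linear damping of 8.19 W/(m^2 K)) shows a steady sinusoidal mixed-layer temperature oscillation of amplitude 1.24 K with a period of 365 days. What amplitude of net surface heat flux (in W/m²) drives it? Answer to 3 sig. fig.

134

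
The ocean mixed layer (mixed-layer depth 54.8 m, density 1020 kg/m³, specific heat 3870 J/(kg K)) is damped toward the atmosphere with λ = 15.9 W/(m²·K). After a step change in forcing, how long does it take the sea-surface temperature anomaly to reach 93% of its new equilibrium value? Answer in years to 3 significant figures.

Areal heat capacity C = ρ c_p D = 1020 × 3870 × 54.8 = 2.16×10^8 J m⁻² K⁻¹.
τ = C / λ = 2.16×10^8 / 15.9 = 1.36×10^7 s.
Fraction reached: 1 − e^(−t/τ) = 0.93 ⇒ t = −τ ln(1 − 0.93) = τ × 2.66.
t = 3.62×10^7 s = 1.15 years.

1.15 years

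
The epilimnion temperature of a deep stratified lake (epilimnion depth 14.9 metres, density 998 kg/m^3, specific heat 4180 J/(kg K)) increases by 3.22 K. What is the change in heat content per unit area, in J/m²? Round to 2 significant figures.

Areal heat capacity C = ρ c_p D = 998 × 4180 × 14.9 = 6.22×10^7 J m⁻² K⁻¹.
ΔQ = C ΔT = 6.22×10^7 × 3.22 = 2.00×10^8 J/m².

2.0×10^8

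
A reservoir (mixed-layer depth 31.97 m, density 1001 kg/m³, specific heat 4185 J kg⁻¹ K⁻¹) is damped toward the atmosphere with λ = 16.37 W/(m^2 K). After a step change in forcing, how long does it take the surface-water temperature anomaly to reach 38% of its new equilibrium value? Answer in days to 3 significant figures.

45.3 days

Areal heat capacity C = ρ c_p D = 1001 × 4185 × 31.97 = 1.34×10^8 J/(m²·K).
τ = C / λ = 1.34×10^8 / 16.37 = 8.18×10^6 s.
Fraction reached: 1 − e^(−t/τ) = 0.38 ⇒ t = −τ ln(1 − 0.38) = τ × 0.478.
t = 3.91×10^6 s = 45.3 days.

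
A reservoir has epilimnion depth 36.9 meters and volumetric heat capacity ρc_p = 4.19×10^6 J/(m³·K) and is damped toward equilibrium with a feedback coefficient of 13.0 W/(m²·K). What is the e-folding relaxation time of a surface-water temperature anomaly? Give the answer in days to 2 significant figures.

140 days

Areal heat capacity C = ρc_p × D = 4.19×10^6 × 36.9 = 1.55×10^8 J m⁻² K⁻¹.
Relaxation time τ = C / λ = 1.55×10^8 / 13.0 = 1.19×10^7 s.
In days: 1.19×10^7 s / (86400 s/day) = 138 days.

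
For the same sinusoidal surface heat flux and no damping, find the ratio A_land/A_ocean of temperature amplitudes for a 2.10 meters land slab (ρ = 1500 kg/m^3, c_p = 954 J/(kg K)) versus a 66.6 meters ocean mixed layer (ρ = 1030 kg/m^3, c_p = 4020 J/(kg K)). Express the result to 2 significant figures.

C_ocean = 1030 × 4020 × 66.6 = 2.76×10^8 J/(m²·K).
C_land = 1500 × 954 × 2.10 = 3.01×10^6 J/(m²·K).
Undamped amplitude ∝ 1/C, so A_land/A_ocean = C_ocean/C_land = 91.8.

92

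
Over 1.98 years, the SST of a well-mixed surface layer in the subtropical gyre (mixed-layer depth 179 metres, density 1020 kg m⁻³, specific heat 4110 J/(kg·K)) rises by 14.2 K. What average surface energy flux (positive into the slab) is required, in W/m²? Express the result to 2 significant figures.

Areal heat capacity C = ρ c_p D = 1020 × 4110 × 179 = 7.50×10^8 J m⁻² K⁻¹.
Required heat per unit area: Q = C ΔT = 7.50×10^8 × 14.2 = 1.07×10^10 J/m².
Flux F = Q / Δt = 1.07×10^10 / 6.25×10^7 s = 171 W/m².

170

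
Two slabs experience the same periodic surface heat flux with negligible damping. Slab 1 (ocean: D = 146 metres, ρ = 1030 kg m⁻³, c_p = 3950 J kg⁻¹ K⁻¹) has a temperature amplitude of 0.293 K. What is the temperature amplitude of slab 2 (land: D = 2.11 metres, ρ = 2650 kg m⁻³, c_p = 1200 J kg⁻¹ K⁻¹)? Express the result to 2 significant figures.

26 K

C_ocean = 5.94×10^8 J/(m²·K); C_land = 6.71×10^6 J/(m²·K).
A ∝ 1/C ⇒ A_land = A_ocean × C_ocean/C_land = 0.293 × 88.5 = 25.9 K.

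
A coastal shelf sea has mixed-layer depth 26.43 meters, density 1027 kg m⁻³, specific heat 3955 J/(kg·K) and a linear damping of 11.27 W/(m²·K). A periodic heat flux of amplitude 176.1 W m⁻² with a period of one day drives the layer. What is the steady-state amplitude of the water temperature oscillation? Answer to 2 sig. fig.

0.023 K

Areal heat capacity C = ρ c_p D = 1027 × 3955 × 26.43 = 1.07×10^8 J m⁻² K⁻¹.
Angular frequency ω = 2π / T = 2π / 86400 s = 7.27×10^-5 s⁻¹.
√((Cω)² + λ²) = √((7810)² + 11.27²) = 7810 W/(m²·K).
Amplitude A = F₀ / √((Cω)²+λ²) = 176.1 / 7810 = 0.0226 K.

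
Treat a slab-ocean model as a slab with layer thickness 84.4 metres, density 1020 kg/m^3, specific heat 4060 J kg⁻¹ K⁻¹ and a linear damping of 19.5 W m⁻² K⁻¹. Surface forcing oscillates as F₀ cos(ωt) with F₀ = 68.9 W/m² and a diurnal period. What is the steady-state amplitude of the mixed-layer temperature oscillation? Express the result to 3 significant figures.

Areal heat capacity C = ρ c_p D = 1020 × 4060 × 84.4 = 3.50×10^8 J/(m²·K).
Angular frequency ω = 2π / T = 2π / 86400 s = 7.27×10^-5 s⁻¹.
√((Cω)² + λ²) = √((25400)² + 19.5²) = 25400 W/(m²·K).
Amplitude A = F₀ / √((Cω)²+λ²) = 68.9 / 25400 = 0.00271 K.

0.00271 K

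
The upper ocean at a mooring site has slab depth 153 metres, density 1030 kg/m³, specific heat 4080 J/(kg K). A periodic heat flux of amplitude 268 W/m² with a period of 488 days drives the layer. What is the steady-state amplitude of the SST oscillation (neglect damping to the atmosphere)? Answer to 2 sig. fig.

Areal heat capacity C = ρ c_p D = 1030 × 4080 × 153 = 6.43×10^8 J/(m^2 K).
Angular frequency ω = 2π / T = 2π / 4.22×10^7 s = 1.49×10^-7 s⁻¹.
Cω = 6.43×10^8 × 1.49×10^-7 = 95.8 W/(m²·K).
Amplitude A = F₀ / (Cω) = 268 / 95.8 = 2.80 K.

2.8 K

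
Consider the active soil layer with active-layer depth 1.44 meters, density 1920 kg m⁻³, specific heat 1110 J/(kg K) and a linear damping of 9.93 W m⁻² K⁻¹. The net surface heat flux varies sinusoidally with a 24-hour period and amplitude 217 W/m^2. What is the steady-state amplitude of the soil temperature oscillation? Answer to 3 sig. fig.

0.971 K

Areal heat capacity C = ρ c_p D = 1920 × 1110 × 1.44 = 3.07×10^6 J/(m^2 K).
Angular frequency ω = 2π / T = 2π / 86400 s = 7.27×10^-5 s⁻¹.
√((Cω)² + λ²) = √((223)² + 9.93²) = 223 W/(m²·K).
Amplitude A = F₀ / √((Cω)²+λ²) = 217 / 223 = 0.971 K.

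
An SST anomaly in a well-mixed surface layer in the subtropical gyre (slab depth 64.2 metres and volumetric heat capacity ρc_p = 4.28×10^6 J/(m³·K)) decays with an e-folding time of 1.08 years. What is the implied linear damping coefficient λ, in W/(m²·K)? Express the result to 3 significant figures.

Areal heat capacity C = ρc_p × D = 4.28×10^6 × 64.2 = 2.75×10^8 J m⁻² K⁻¹.
τ = 1.08 years = 3.41×10^7 s.
λ = C / τ = 2.75×10^8 / 3.41×10^7 = 8.06 W/(m²·K).

8.06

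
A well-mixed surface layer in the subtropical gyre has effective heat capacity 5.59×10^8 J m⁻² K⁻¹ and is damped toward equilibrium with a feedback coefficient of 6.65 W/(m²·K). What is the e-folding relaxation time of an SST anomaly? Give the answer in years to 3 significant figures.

Areal heat capacity C = 5.59×10^8 J m⁻² K⁻¹ (given).
Relaxation time τ = C / λ = 5.59×10^8 / 6.65 = 8.41×10^7 s.
In years: 8.41×10^7 s / (3.156×10^7 s/year) = 2.66 years.

2.66 years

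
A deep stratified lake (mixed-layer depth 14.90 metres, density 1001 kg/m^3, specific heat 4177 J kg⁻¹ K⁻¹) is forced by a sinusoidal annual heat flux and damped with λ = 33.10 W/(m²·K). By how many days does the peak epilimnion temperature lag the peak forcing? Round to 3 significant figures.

Areal heat capacity C = ρ c_p D = 1001 × 4177 × 14.90 = 6.23×10^7 J/(m²·K).
ω = 2π / 3.15×10^7 s = 1.99×10^-7 s⁻¹.
Phase lag φ = arctan(Cω/λ) = arctan(12.4/33.10) = 0.359 rad.
Time lag = φ / ω = 0.359 / 1.99×10^-7 = 1.80×10^6 s = 20.8 days.

20.8 days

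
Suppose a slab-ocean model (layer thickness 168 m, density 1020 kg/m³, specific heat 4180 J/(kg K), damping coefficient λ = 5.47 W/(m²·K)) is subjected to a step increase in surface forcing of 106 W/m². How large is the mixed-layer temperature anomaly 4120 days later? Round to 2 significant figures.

18 K

Areal heat capacity C = ρ c_p D = 1020 × 4180 × 168 = 7.16×10^8 J/(m^2 K).
τ = C / λ = 7.16×10^8 / 5.47 = 1.31×10^8 s.
Equilibrium anomaly ΔT_eq = F / λ = 106 / 5.47 = 19.4 K.
t = 4120 days = 3.56×10^8 s, so t/τ = 2.72.
ΔT(t) = ΔT_eq (1 − e^(−t/τ)) = 19.4 × (1 − e^−2.72) = 18.1 K.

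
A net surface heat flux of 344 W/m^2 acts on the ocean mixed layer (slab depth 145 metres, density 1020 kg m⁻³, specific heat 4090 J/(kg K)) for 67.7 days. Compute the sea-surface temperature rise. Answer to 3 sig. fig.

3.33 K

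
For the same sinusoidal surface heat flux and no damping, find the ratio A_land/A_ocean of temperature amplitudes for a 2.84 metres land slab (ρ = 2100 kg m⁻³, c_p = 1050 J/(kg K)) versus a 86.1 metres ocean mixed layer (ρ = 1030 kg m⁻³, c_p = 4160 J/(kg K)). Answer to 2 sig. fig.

59

C_ocean = 1030 × 4160 × 86.1 = 3.69×10^8 J/(m²·K).
C_land = 2100 × 1050 × 2.84 = 6.26×10^6 J/(m²·K).
Undamped amplitude ∝ 1/C, so A_land/A_ocean = C_ocean/C_land = 58.9.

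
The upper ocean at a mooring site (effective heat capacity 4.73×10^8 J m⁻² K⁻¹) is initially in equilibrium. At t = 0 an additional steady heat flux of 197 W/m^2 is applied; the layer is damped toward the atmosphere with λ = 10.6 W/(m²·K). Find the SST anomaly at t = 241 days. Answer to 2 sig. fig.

6.9 K

Areal heat capacity C = 4.73×10^8 J m⁻² K⁻¹ (given).
τ = C / λ = 4.73×10^8 / 10.6 = 4.46×10^7 s.
Equilibrium anomaly ΔT_eq = F / λ = 197 / 10.6 = 18.6 K.
t = 241 days = 2.08×10^7 s, so t/τ = 0.467.
ΔT(t) = ΔT_eq (1 − e^(−t/τ)) = 18.6 × (1 − e^−0.467) = 6.93 K.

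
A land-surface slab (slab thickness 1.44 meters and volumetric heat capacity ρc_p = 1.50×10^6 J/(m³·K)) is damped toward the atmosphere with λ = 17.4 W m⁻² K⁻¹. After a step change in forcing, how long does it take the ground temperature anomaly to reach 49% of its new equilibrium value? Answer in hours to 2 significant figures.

Areal heat capacity C = ρc_p × D = 1.50×10^6 × 1.44 = 2.16×10^6 J m⁻² K⁻¹.
τ = C / λ = 2.16×10^6 / 17.4 = 1.24×10^5 s.
Fraction reached: 1 − e^(−t/τ) = 0.49 ⇒ t = −τ ln(1 − 0.49) = τ × 0.673.
t = 83600 s = 23.2 hours.

23 hours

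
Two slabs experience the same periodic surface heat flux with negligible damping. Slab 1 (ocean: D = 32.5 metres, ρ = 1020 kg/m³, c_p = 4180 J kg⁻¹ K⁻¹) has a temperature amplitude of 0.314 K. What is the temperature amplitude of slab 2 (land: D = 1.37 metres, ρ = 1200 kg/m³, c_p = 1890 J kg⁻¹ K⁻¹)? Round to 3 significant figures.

C_ocean = 1.39×10^8 J/(m²·K); C_land = 3.11×10^6 J/(m²·K).
A ∝ 1/C ⇒ A_land = A_ocean × C_ocean/C_land = 0.314 × 44.6 = 14.0 K.

14.0 K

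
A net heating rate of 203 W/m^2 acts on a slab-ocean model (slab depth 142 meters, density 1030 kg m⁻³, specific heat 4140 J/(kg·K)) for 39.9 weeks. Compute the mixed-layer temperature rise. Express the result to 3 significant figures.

8.09 K

Areal heat capacity C = ρ c_p D = 1030 × 4140 × 142 = 6.06×10^8 J/(m²·K).
Net heat input Q = F Δt = 203 × (39.9 weeks × 6.048×10^5 s/week) = 4.90×10^9 J/m².
ΔT = Q / C = 4.90×10^9 / 6.06×10^8 = 8.09 K.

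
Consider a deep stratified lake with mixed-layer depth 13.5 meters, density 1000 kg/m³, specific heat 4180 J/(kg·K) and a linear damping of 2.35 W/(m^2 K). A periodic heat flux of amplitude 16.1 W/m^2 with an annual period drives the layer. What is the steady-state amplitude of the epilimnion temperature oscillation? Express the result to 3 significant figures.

1.40 K

Areal heat capacity C = ρ c_p D = 1000 × 4180 × 13.5 = 5.64×10^7 J m⁻² K⁻¹.
Angular frequency ω = 2π / T = 2π / 3.15×10^7 s = 1.99×10^-7 s⁻¹.
√((Cω)² + λ²) = √((11.2)² + 2.35²) = 11.5 W/(m²·K).
Amplitude A = F₀ / √((Cω)²+λ²) = 16.1 / 11.5 = 1.40 K.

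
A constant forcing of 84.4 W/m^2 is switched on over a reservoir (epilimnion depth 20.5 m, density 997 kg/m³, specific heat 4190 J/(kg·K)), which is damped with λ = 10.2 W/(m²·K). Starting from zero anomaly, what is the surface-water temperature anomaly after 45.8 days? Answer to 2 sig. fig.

Areal heat capacity C = ρ c_p D = 997 × 4190 × 20.5 = 8.56×10^7 J/(m²·K).
τ = C / λ = 8.56×10^7 / 10.2 = 8.40×10^6 s.
Equilibrium anomaly ΔT_eq = F / λ = 84.4 / 10.2 = 8.27 K.
t = 45.8 days = 3.96×10^6 s, so t/τ = 0.471.
ΔT(t) = ΔT_eq (1 − e^(−t/τ)) = 8.27 × (1 − e^−0.471) = 3.11 K.

3.1 K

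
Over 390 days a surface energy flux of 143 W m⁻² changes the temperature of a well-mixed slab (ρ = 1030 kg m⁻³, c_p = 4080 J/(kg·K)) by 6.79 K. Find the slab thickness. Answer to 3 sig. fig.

Heat input Q = F Δt = 143 × 3.37×10^7 s = 4.82×10^9 J/m².
Required areal heat capacity C = Q / ΔT = 7.10×10^8 J/(m²·K).
Depth D = C / (ρ c_p) = 7.10×10^8 / (1030 × 4080) = 169 m.

169 m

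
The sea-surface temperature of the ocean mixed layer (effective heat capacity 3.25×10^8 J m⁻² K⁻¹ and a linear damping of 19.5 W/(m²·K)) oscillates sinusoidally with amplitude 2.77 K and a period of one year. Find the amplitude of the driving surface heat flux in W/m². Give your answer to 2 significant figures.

Areal heat capacity C = 3.25×10^8 J m⁻² K⁻¹ (given).
ω = 2π / 3.15×10^7 s = 1.99×10^-7 s⁻¹.
√((Cω)² + λ²) = √((64.8)² + 19.5²) = 67.6 W/(m²·K).
F₀ = A × √((Cω)²+λ²) = 2.77 × 67.6 = 187 W/m².

190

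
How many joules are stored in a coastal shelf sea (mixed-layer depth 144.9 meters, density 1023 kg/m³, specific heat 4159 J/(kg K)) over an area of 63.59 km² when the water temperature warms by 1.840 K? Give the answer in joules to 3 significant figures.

7.21×10^16 J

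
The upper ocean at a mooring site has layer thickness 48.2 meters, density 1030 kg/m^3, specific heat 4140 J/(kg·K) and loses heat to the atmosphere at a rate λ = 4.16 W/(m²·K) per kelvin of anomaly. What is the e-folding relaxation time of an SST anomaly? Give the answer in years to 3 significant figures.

1.57 years

Areal heat capacity C = ρ c_p D = 1030 × 4140 × 48.2 = 2.06×10^8 J m⁻² K⁻¹.
Relaxation time τ = C / λ = 2.06×10^8 / 4.16 = 4.94×10^7 s.
In years: 4.94×10^7 s / (3.156×10^7 s/year) = 1.57 years.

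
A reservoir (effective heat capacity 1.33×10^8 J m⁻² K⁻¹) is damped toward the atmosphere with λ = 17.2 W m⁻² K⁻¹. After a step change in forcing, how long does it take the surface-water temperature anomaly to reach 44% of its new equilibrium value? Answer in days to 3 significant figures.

51.9 days

Areal heat capacity C = 1.33×10^8 J m⁻² K⁻¹ (given).
τ = C / λ = 1.33×10^8 / 17.2 = 7.73×10^6 s.
Fraction reached: 1 − e^(−t/τ) = 0.44 ⇒ t = −τ ln(1 − 0.44) = τ × 0.580.
t = 4.48×10^6 s = 51.9 days.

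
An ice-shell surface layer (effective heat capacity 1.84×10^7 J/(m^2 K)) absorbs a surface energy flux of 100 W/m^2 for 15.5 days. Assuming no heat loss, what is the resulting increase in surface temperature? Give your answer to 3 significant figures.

7.28 K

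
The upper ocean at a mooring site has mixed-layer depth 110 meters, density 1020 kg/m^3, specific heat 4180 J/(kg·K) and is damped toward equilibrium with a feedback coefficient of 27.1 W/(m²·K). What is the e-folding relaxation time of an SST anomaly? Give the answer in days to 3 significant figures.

200 days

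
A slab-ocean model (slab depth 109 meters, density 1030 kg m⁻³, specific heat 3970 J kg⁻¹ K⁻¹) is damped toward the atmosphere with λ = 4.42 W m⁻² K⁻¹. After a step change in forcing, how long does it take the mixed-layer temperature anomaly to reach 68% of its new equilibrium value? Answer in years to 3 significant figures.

3.64 years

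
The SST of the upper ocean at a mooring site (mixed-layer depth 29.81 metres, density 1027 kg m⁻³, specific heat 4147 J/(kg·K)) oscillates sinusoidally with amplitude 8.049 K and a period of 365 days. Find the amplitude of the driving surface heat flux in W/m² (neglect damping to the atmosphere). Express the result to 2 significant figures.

Areal heat capacity C = ρ c_p D = 1027 × 4147 × 29.81 = 1.27×10^8 J m⁻² K⁻¹.
ω = 2π / 3.15×10^7 s = 1.99×10^-7 s⁻¹.
Cω = 1.27×10^8 × 1.99×10^-7 = 25.3 W/(m²·K).
F₀ = A × Cω = 8.049 × 25.3 = 204 W/m².

200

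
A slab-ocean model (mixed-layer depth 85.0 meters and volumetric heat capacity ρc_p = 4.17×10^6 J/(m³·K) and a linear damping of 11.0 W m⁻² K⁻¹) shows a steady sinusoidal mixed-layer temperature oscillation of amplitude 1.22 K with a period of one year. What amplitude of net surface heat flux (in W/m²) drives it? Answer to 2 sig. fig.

Areal heat capacity C = ρc_p × D = 4.17×10^6 × 85.0 = 3.54×10^8 J m⁻² K⁻¹.
ω = 2π / 3.15×10^7 s = 1.99×10^-7 s⁻¹.
√((Cω)² + λ²) = √((70.6)² + 11.0²) = 71.5 W/(m²·K).
F₀ = A × √((Cω)²+λ²) = 1.22 × 71.5 = 87.2 W/m².

87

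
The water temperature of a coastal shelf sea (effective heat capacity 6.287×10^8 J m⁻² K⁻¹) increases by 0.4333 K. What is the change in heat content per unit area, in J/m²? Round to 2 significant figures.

2.7×10^8

Areal heat capacity C = 6.287×10^8 J m⁻² K⁻¹ (given).
ΔQ = C ΔT = 6.29×10^8 × 0.4333 = 2.72×10^8 J/m².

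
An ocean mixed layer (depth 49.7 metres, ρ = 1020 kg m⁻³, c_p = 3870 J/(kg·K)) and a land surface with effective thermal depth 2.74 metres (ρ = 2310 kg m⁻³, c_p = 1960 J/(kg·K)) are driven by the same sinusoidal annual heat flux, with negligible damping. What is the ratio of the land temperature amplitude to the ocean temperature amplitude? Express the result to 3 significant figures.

15.8

C_ocean = 1020 × 3870 × 49.7 = 1.96×10^8 J/(m²·K).
C_land = 2310 × 1960 × 2.74 = 1.24×10^7 J/(m²·K).
Undamped amplitude ∝ 1/C, so A_land/A_ocean = C_ocean/C_land = 15.8.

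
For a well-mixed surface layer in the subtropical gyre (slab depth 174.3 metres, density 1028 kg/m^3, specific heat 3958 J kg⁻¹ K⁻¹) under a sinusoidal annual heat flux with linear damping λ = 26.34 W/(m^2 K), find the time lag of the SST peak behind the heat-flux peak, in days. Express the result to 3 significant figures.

80.5 days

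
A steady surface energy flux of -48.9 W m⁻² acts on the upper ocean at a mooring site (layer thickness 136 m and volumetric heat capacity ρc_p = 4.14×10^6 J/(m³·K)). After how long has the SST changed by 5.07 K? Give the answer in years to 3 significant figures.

1.85 years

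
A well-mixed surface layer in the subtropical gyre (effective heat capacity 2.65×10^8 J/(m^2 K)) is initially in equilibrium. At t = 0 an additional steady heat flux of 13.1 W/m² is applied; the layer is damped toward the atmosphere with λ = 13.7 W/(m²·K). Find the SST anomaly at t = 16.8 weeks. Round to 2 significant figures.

0.39 K

Areal heat capacity C = 2.65×10^8 J/(m^2 K) (given).
τ = C / λ = 2.65×10^8 / 13.7 = 1.93×10^7 s.
Equilibrium anomaly ΔT_eq = F / λ = 13.1 / 13.7 = 0.956 K.
t = 16.8 weeks = 1.02×10^7 s, so t/τ = 0.525.
ΔT(t) = ΔT_eq (1 − e^(−t/τ)) = 0.956 × (1 − e^−0.525) = 0.391 K.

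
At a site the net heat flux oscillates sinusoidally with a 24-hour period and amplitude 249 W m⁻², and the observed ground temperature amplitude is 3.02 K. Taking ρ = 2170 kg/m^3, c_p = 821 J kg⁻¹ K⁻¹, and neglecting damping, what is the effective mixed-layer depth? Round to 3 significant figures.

0.636 m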